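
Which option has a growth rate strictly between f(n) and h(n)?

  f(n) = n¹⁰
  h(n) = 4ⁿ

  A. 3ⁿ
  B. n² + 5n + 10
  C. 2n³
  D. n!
A

We need g(n) with n¹⁰ = o(g(n)) and g(n) = o(4ⁿ), i.e. O(n¹⁰) ≺ g ≺ O(4ⁿ).
Check each option:
  A. 3ⁿ — O(3ⁿ) is strictly between O(n¹⁰) and O(4ⁿ) ✓
  B. n² + 5n + 10 — O(n²) does not grow strictly faster than f(n)
  C. 2n³ — O(n³) does not grow strictly faster than f(n)
  D. n! — O(n!) does not grow strictly slower than h(n)

Only option A (3ⁿ) lies strictly between.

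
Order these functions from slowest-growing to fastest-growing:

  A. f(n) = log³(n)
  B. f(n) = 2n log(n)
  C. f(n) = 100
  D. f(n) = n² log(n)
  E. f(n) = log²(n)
C < E < A < B < D

Comparing growth rates:
C = 100 is O(1)
E = log²(n) is O(log² n)
A = log³(n) is O(log³ n)
B = 2n log(n) is O(n log n)
D = n² log(n) is O(n² log n)

Therefore, the order from slowest to fastest is: C < E < A < B < D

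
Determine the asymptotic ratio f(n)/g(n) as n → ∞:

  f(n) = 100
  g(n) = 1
100

Since 100 and 1 have the same growth rate (O(1)),
the ratio converges to a constant: 100.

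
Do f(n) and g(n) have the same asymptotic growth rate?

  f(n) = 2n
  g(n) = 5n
True

f(n) = 2n and g(n) = 5n are both O(n).
Since they have the same asymptotic growth rate, f(n) = Θ(g(n)) is true.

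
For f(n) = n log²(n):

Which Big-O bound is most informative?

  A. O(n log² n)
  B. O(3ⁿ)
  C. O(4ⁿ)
A

f(n) = n log²(n) is O(n log² n).
All listed options are valid Big-O bounds (upper bounds),
but O(n log² n) is the tightest (smallest valid bound).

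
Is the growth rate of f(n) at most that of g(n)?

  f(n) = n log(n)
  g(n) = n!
True

f(n) = n log(n) is O(n log n), and g(n) = n! is O(n!).
Since O(n log n) ⊆ O(n!) (f grows no faster than g), f(n) = O(g(n)) is true.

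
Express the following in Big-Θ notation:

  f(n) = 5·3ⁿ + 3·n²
Θ(3ⁿ)

Order the terms by growth rate: 3·n² ≺ 5·3ⁿ.
The fastest-growing term 5·3ⁿ dominates as n → ∞; dropping its constant factor gives Θ(3ⁿ).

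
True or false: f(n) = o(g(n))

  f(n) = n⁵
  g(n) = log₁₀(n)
False

f(n) = n⁵ is O(n⁵), and g(n) = log₁₀(n) is O(log n).
Since O(n⁵) grows faster than or equal to O(log n), f(n) = o(g(n)) is false.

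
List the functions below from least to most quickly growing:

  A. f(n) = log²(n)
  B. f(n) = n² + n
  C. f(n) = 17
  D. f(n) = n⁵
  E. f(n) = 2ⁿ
C < A < B < D < E

Comparing growth rates:
C = 17 is O(1)
A = log²(n) is O(log² n)
B = n² + n is O(n²)
D = n⁵ is O(n⁵)
E = 2ⁿ is O(2ⁿ)

Therefore, the order from slowest to fastest is: C < A < B < D < E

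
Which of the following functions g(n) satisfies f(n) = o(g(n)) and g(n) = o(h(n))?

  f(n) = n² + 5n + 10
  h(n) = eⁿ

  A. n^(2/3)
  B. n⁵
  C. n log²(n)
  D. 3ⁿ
B

We need g(n) with n² + 5n + 10 = o(g(n)) and g(n) = o(eⁿ), i.e. O(n²) ≺ g ≺ O(eⁿ).
Check each option:
  A. n^(2/3) — O(n^(2/3)) does not grow strictly faster than f(n)
  B. n⁵ — O(n⁵) is strictly between O(n²) and O(eⁿ) ✓
  C. n log²(n) — O(n log² n) does not grow strictly faster than f(n)
  D. 3ⁿ — O(3ⁿ) does not grow strictly slower than h(n)

Only option B (n⁵) lies strictly between.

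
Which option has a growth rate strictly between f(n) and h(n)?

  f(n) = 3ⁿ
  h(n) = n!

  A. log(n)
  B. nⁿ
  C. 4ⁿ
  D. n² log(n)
C

We need g(n) with 3ⁿ = o(g(n)) and g(n) = o(n!), i.e. O(3ⁿ) ≺ g ≺ O(n!).
Check each option:
  A. log(n) — O(log n) does not grow strictly faster than f(n)
  B. nⁿ — O(nⁿ) does not grow strictly slower than h(n)
  C. 4ⁿ — O(4ⁿ) is strictly between O(3ⁿ) and O(n!) ✓
  D. n² log(n) — O(n² log n) does not grow strictly faster than f(n)

Only option C (4ⁿ) lies strictly between.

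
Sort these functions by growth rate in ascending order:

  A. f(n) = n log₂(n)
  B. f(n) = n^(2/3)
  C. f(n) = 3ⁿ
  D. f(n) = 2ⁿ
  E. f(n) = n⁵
B < A < E < D < C

Comparing growth rates:
B = n^(2/3) is O(n^(2/3))
A = n log₂(n) is O(n log n)
E = n⁵ is O(n⁵)
D = 2ⁿ is O(2ⁿ)
C = 3ⁿ is O(3ⁿ)

Therefore, the order from slowest to fastest is: B < A < E < D < C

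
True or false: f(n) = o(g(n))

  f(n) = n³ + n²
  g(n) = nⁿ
True

f(n) = n³ + n² is O(n³), and g(n) = nⁿ is O(nⁿ).
Since O(n³) grows strictly slower than O(nⁿ), f(n) = o(g(n)) is true.
This means lim(n→∞) f(n)/g(n) = 0.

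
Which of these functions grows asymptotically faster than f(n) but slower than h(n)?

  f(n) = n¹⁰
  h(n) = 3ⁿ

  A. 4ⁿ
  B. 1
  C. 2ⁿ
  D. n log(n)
C

We need g(n) with n¹⁰ = o(g(n)) and g(n) = o(3ⁿ), i.e. O(n¹⁰) ≺ g ≺ O(3ⁿ).
Check each option:
  A. 4ⁿ — O(4ⁿ) does not grow strictly slower than h(n)
  B. 1 — O(1) does not grow strictly faster than f(n)
  C. 2ⁿ — O(2ⁿ) is strictly between O(n¹⁰) and O(3ⁿ) ✓
  D. n log(n) — O(n log n) does not grow strictly faster than f(n)

Only option C (2ⁿ) lies strictly between.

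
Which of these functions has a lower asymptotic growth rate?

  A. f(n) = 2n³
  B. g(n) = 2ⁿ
A

f(n) = 2n³ is O(n³), while g(n) = 2ⁿ is O(2ⁿ).
Since O(n³) grows slower than O(2ⁿ), f(n) is dominated.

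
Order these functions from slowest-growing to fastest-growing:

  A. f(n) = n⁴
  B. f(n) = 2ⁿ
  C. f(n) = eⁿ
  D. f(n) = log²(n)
D < A < B < C

Comparing growth rates:
D = log²(n) is O(log² n)
A = n⁴ is O(n⁴)
B = 2ⁿ is O(2ⁿ)
C = eⁿ is O(eⁿ)

Therefore, the order from slowest to fastest is: D < A < B < C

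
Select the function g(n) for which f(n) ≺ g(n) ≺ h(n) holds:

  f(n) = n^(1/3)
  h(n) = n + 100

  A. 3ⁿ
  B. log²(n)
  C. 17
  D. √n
D

We need g(n) with n^(1/3) = o(g(n)) and g(n) = o(n + 100), i.e. O(n^(1/3)) ≺ g ≺ O(n).
Check each option:
  A. 3ⁿ — O(3ⁿ) does not grow strictly slower than h(n)
  B. log²(n) — O(log² n) does not grow strictly faster than f(n)
  C. 17 — O(1) does not grow strictly faster than f(n)
  D. √n — O(√n) is strictly between O(n^(1/3)) and O(n) ✓

Only option D (√n) lies strictly between.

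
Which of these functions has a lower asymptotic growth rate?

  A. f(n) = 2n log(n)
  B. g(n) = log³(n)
B

f(n) = 2n log(n) is O(n log n), while g(n) = log³(n) is O(log³ n).
Since O(log³ n) grows slower than O(n log n), g(n) is dominated.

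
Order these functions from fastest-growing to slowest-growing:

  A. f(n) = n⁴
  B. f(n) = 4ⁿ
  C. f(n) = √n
B > A > C

Comparing growth rates:
B = 4ⁿ is O(4ⁿ)
A = n⁴ is O(n⁴)
C = √n is O(√n)

Therefore, the order from fastest to slowest is: B > A > C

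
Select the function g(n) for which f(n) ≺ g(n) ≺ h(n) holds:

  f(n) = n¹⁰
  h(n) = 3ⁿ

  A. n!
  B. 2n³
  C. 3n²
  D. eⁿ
D

We need g(n) with n¹⁰ = o(g(n)) and g(n) = o(3ⁿ), i.e. O(n¹⁰) ≺ g ≺ O(3ⁿ).
Check each option:
  A. n! — O(n!) does not grow strictly slower than h(n)
  B. 2n³ — O(n³) does not grow strictly faster than f(n)
  C. 3n² — O(n²) does not grow strictly faster than f(n)
  D. eⁿ — O(eⁿ) is strictly between O(n¹⁰) and O(3ⁿ) ✓

Only option D (eⁿ) lies strictly between.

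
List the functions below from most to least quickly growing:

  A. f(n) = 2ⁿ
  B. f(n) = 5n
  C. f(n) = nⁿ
C > A > B

Comparing growth rates:
C = nⁿ is O(nⁿ)
A = 2ⁿ is O(2ⁿ)
B = 5n is O(n)

Therefore, the order from fastest to slowest is: C > A > B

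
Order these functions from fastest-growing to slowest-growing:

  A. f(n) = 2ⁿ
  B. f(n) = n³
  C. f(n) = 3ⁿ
C > A > B

Comparing growth rates:
C = 3ⁿ is O(3ⁿ)
A = 2ⁿ is O(2ⁿ)
B = n³ is O(n³)

Therefore, the order from fastest to slowest is: C > A > B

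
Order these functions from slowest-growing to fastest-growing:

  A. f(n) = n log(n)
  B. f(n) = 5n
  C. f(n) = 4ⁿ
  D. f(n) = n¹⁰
B < A < D < C

Comparing growth rates:
B = 5n is O(n)
A = n log(n) is O(n log n)
D = n¹⁰ is O(n¹⁰)
C = 4ⁿ is O(4ⁿ)

Therefore, the order from slowest to fastest is: B < A < D < C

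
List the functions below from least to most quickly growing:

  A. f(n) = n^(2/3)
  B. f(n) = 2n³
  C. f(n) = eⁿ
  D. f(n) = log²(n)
D < A < B < C

Comparing growth rates:
D = log²(n) is O(log² n)
A = n^(2/3) is O(n^(2/3))
B = 2n³ is O(n³)
C = eⁿ is O(eⁿ)

Therefore, the order from slowest to fastest is: D < A < B < C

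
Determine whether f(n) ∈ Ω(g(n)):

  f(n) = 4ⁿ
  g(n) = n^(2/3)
True

f(n) = 4ⁿ is O(4ⁿ), and g(n) = n^(2/3) is O(n^(2/3)).
Since O(4ⁿ) grows at least as fast as O(n^(2/3)), f(n) = Ω(g(n)) is true.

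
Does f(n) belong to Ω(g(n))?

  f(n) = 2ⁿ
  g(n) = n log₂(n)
True

f(n) = 2ⁿ is O(2ⁿ), and g(n) = n log₂(n) is O(n log n).
Since O(2ⁿ) grows at least as fast as O(n log n), f(n) = Ω(g(n)) is true.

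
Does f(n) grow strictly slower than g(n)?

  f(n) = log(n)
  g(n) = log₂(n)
False

f(n) = log(n) is O(log n), and g(n) = log₂(n) is O(log n).
Since they have the same growth rate, f(n) = o(g(n)) is false.
(f = o(g) requires f to grow strictly slower, not equal.)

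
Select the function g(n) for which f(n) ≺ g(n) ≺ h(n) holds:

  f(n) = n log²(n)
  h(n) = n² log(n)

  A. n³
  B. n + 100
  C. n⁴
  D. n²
D

We need g(n) with n log²(n) = o(g(n)) and g(n) = o(n² log(n)), i.e. O(n log² n) ≺ g ≺ O(n² log n).
Check each option:
  A. n³ — O(n³) does not grow strictly slower than h(n)
  B. n + 100 — O(n) does not grow strictly faster than f(n)
  C. n⁴ — O(n⁴) does not grow strictly slower than h(n)
  D. n² — O(n²) is strictly between O(n log² n) and O(n² log n) ✓

Only option D (n²) lies strictly between.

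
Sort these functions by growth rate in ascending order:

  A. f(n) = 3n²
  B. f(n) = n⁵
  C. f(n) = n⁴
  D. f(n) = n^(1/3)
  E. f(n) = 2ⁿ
D < A < C < B < E

Comparing growth rates:
D = n^(1/3) is O(n^(1/3))
A = 3n² is O(n²)
C = n⁴ is O(n⁴)
B = n⁵ is O(n⁵)
E = 2ⁿ is O(2ⁿ)

Therefore, the order from slowest to fastest is: D < A < C < B < E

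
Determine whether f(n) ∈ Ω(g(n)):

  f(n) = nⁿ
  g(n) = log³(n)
True

f(n) = nⁿ is O(nⁿ), and g(n) = log³(n) is O(log³ n).
Since O(nⁿ) grows at least as fast as O(log³ n), f(n) = Ω(g(n)) is true.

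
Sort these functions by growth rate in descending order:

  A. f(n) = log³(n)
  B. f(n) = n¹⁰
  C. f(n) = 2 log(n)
B > A > C

Comparing growth rates:
B = n¹⁰ is O(n¹⁰)
A = log³(n) is O(log³ n)
C = 2 log(n) is O(log n)

Therefore, the order from fastest to slowest is: B > A > C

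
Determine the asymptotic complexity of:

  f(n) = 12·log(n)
O(log n)

The dominant term in 12·log(n) is 12·log(n), which is Θ(log n).
Constants are absorbed, so the tightest bound is O(log n).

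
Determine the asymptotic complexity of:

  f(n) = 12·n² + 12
O(n²)

The dominant term in 12·n² + 12 is 12·n², which is Θ(n²).
Lower-order terms (12) are asymptotically negligible.
Constants are absorbed, so the tightest bound is O(n²).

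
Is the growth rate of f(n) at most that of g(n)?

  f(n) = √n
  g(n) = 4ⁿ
True

f(n) = √n is O(√n), and g(n) = 4ⁿ is O(4ⁿ).
Since O(√n) ⊆ O(4ⁿ) (f grows no faster than g), f(n) = O(g(n)) is true.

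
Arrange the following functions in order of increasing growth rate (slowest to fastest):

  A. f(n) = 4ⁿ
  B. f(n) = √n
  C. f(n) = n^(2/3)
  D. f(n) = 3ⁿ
B < C < D < A

Comparing growth rates:
B = √n is O(√n)
C = n^(2/3) is O(n^(2/3))
D = 3ⁿ is O(3ⁿ)
A = 4ⁿ is O(4ⁿ)

Therefore, the order from slowest to fastest is: B < C < D < A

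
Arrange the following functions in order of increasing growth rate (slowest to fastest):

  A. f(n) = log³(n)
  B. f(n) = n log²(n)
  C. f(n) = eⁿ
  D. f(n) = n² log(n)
A < B < D < C

Comparing growth rates:
A = log³(n) is O(log³ n)
B = n log²(n) is O(n log² n)
D = n² log(n) is O(n² log n)
C = eⁿ is O(eⁿ)

Therefore, the order from slowest to fastest is: A < B < D < C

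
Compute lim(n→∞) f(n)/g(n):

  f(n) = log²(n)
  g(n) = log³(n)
0

Since log²(n) (O(log² n)) grows slower than log³(n) (O(log³ n)),
the ratio f(n)/g(n) → 0 as n → ∞.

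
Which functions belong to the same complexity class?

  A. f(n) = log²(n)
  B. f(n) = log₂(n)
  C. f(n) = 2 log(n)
B and C

Examining each function:
  A. log²(n) is O(log² n)
  B. log₂(n) is O(log n)
  C. 2 log(n) is O(log n)

Functions B and C both have the same complexity class.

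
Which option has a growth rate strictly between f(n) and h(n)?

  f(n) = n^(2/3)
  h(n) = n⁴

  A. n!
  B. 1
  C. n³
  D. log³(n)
C

We need g(n) with n^(2/3) = o(g(n)) and g(n) = o(n⁴), i.e. O(n^(2/3)) ≺ g ≺ O(n⁴).
Check each option:
  A. n! — O(n!) does not grow strictly slower than h(n)
  B. 1 — O(1) does not grow strictly faster than f(n)
  C. n³ — O(n³) is strictly between O(n^(2/3)) and O(n⁴) ✓
  D. log³(n) — O(log³ n) does not grow strictly faster than f(n)

Only option C (n³) lies strictly between.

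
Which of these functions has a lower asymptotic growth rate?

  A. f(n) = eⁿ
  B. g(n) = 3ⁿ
A

f(n) = eⁿ is O(eⁿ), while g(n) = 3ⁿ is O(3ⁿ).
Since O(eⁿ) grows slower than O(3ⁿ), f(n) is dominated.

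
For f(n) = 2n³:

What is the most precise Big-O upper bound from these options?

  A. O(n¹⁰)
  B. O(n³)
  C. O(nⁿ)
B

f(n) = 2n³ is O(n³).
All listed options are valid Big-O bounds (upper bounds),
but O(n³) is the tightest (smallest valid bound).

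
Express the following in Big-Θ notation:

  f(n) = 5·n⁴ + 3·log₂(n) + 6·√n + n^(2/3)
Θ(n⁴)

Order the terms by growth rate: 3·log₂(n) ≺ 6·√n ≺ n^(2/3) ≺ 5·n⁴.
The fastest-growing term 5·n⁴ dominates as n → ∞; dropping its constant factor gives Θ(n⁴).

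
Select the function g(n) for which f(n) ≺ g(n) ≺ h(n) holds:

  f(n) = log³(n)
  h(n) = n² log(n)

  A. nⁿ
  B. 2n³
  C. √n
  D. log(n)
C

We need g(n) with log³(n) = o(g(n)) and g(n) = o(n² log(n)), i.e. O(log³ n) ≺ g ≺ O(n² log n).
Check each option:
  A. nⁿ — O(nⁿ) does not grow strictly slower than h(n)
  B. 2n³ — O(n³) does not grow strictly slower than h(n)
  C. √n — O(√n) is strictly between O(log³ n) and O(n² log n) ✓
  D. log(n) — O(log n) does not grow strictly faster than f(n)

Only option C (√n) lies strictly between.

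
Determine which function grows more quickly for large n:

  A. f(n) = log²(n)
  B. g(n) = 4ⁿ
B

f(n) = log²(n) is O(log² n), while g(n) = 4ⁿ is O(4ⁿ).
Since O(4ⁿ) grows faster than O(log² n), g(n) dominates.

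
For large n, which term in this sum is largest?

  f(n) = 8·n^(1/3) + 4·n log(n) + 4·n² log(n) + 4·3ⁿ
4·3ⁿ

Looking at each term:
  - 8·n^(1/3) is O(n^(1/3))
  - 4·n log(n) is O(n log n)
  - 4·n² log(n) is O(n² log n)
  - 4·3ⁿ is O(3ⁿ)

The term 4·3ⁿ (O(3ⁿ)) grows fastest and dominates all others.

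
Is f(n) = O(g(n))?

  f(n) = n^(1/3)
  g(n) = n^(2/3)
True

f(n) = n^(1/3) is O(n^(1/3)), and g(n) = n^(2/3) is O(n^(2/3)).
Since O(n^(1/3)) ⊆ O(n^(2/3)) (f grows no faster than g), f(n) = O(g(n)) is true.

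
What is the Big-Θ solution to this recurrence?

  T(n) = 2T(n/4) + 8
Θ(n^log₄(2))

Master Theorem: a = 2, b = 4, f(n) = 8.
Compute the critical exponent d = log₄(2) = 0.500.
Compare f(n) = Θ(1) against n^d:
  k = 0 < d = 0.500, so f(n) = O(n^(d-ε)) — Case 1.
  The recursion cost dominates: T(n) = Θ(n^d) = Θ(n^log₄(2)).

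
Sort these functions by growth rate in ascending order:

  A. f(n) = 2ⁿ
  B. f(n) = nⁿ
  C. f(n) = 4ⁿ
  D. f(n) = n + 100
D < A < C < B

Comparing growth rates:
D = n + 100 is O(n)
A = 2ⁿ is O(2ⁿ)
C = 4ⁿ is O(4ⁿ)
B = nⁿ is O(nⁿ)

Therefore, the order from slowest to fastest is: D < A < C < B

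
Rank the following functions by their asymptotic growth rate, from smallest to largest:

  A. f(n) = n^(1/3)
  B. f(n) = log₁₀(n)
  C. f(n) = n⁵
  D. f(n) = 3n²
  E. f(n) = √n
B < A < E < D < C

Comparing growth rates:
B = log₁₀(n) is O(log n)
A = n^(1/3) is O(n^(1/3))
E = √n is O(√n)
D = 3n² is O(n²)
C = n⁵ is O(n⁵)

Therefore, the order from slowest to fastest is: B < A < E < D < C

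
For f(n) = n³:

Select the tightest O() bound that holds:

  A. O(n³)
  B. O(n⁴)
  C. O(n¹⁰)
A

f(n) = n³ is O(n³).
All listed options are valid Big-O bounds (upper bounds),
but O(n³) is the tightest (smallest valid bound).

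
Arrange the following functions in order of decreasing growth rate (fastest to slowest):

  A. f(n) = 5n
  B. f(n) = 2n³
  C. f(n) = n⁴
C > B > A

Comparing growth rates:
C = n⁴ is O(n⁴)
B = 2n³ is O(n³)
A = 5n is O(n)

Therefore, the order from fastest to slowest is: C > B > A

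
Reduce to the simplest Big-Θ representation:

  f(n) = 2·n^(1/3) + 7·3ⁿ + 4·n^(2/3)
Θ(3ⁿ)

Order the terms by growth rate: 2·n^(1/3) ≺ 4·n^(2/3) ≺ 7·3ⁿ.
The fastest-growing term 7·3ⁿ dominates as n → ∞; dropping its constant factor gives Θ(3ⁿ).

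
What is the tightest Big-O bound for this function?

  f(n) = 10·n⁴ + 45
O(n⁴)

The dominant term in 10·n⁴ + 45 is 10·n⁴, which is Θ(n⁴).
Lower-order terms (45) are asymptotically negligible.
Constants are absorbed, so the tightest bound is O(n⁴).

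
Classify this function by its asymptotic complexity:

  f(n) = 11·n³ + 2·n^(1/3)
O(n³)

The dominant term in 11·n³ + 2·n^(1/3) is 11·n³, which is Θ(n³).
Lower-order terms (2·n^(1/3)) are asymptotically negligible.
Constants are absorbed, so the tightest bound is O(n³).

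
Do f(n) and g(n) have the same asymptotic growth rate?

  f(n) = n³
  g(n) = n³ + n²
True

f(n) = n³ and g(n) = n³ + n² are both O(n³).
Since they have the same asymptotic growth rate, f(n) = Θ(g(n)) is true.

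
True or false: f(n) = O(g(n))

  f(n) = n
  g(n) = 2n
True

f(n) = n and g(n) = 2n are both O(n).
Big-O permits equal growth rates (f ≤ c·g for some c), so f(n) = O(g(n)) is true.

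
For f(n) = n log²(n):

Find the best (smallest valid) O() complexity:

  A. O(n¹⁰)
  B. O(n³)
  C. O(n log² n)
C

f(n) = n log²(n) is O(n log² n).
All listed options are valid Big-O bounds (upper bounds),
but O(n log² n) is the tightest (smallest valid bound).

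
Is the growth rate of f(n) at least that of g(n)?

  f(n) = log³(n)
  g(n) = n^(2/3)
False

f(n) = log³(n) is O(log³ n), and g(n) = n^(2/3) is O(n^(2/3)).
Since O(log³ n) grows slower than O(n^(2/3)), f(n) = Ω(g(n)) is false.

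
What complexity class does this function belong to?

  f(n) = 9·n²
O(n²)

The dominant term in 9·n² is 9·n², which is Θ(n²).
Constants are absorbed, so the tightest bound is O(n²).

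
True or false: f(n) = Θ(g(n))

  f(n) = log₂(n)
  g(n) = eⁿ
False

f(n) = log₂(n) is O(log n), and g(n) = eⁿ is O(eⁿ).
Since they have different growth rates, f(n) = Θ(g(n)) is false.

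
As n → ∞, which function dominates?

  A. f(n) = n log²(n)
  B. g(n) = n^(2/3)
A

f(n) = n log²(n) is O(n log² n), while g(n) = n^(2/3) is O(n^(2/3)).
Since O(n log² n) grows faster than O(n^(2/3)), f(n) dominates.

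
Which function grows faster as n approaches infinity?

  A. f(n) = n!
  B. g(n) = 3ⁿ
A

f(n) = n! is O(n!), while g(n) = 3ⁿ is O(3ⁿ).
Since O(n!) grows faster than O(3ⁿ), f(n) dominates.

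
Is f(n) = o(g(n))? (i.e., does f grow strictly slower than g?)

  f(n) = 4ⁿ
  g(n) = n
False

f(n) = 4ⁿ is O(4ⁿ), and g(n) = n is O(n).
Since O(4ⁿ) grows faster than or equal to O(n), f(n) = o(g(n)) is false.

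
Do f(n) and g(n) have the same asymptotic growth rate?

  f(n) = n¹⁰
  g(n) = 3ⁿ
False

f(n) = n¹⁰ is O(n¹⁰), and g(n) = 3ⁿ is O(3ⁿ).
Since they have different growth rates, f(n) = Θ(g(n)) is false.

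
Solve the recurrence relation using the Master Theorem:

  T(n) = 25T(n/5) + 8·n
Θ(n²)

Master Theorem: a = 25, b = 5, f(n) = 8·n.
Compute the critical exponent d = log₅(25) = 2.
Compare f(n) = Θ(n) against n^d:
  k = 1 < d = 2, so f(n) = O(n^(d-ε)) — Case 1.
  The recursion cost dominates: T(n) = Θ(n^d) = Θ(n²).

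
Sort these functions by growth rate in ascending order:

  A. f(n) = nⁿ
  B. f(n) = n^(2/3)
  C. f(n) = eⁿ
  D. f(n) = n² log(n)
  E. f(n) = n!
B < D < C < E < A

Comparing growth rates:
B = n^(2/3) is O(n^(2/3))
D = n² log(n) is O(n² log n)
C = eⁿ is O(eⁿ)
E = n! is O(n!)
A = nⁿ is O(nⁿ)

Therefore, the order from slowest to fastest is: B < D < C < E < A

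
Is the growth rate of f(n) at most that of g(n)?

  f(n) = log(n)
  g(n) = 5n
True

f(n) = log(n) is O(log n), and g(n) = 5n is O(n).
Since O(log n) ⊆ O(n) (f grows no faster than g), f(n) = O(g(n)) is true.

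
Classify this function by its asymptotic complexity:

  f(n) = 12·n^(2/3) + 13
O(n^(2/3))

The dominant term in 12·n^(2/3) + 13 is 12·n^(2/3), which is Θ(n^(2/3)).
Lower-order terms (13) are asymptotically negligible.
Constants are absorbed, so the tightest bound is O(n^(2/3)).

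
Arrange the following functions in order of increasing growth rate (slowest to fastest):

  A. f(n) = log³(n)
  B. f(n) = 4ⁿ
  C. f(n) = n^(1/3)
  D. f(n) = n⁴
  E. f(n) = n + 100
A < C < E < D < B

Comparing growth rates:
A = log³(n) is O(log³ n)
C = n^(1/3) is O(n^(1/3))
E = n + 100 is O(n)
D = n⁴ is O(n⁴)
B = 4ⁿ is O(4ⁿ)

Therefore, the order from slowest to fastest is: A < C < E < D < B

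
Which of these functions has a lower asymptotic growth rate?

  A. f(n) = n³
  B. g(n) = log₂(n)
B

f(n) = n³ is O(n³), while g(n) = log₂(n) is O(log n).
Since O(log n) grows slower than O(n³), g(n) is dominated.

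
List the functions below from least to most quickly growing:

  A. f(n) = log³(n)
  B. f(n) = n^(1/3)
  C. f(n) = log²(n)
C < A < B

Comparing growth rates:
C = log²(n) is O(log² n)
A = log³(n) is O(log³ n)
B = n^(1/3) is O(n^(1/3))

Therefore, the order from slowest to fastest is: C < A < B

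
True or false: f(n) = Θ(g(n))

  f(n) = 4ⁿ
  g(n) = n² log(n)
False

f(n) = 4ⁿ is O(4ⁿ), and g(n) = n² log(n) is O(n² log n).
Since they have different growth rates, f(n) = Θ(g(n)) is false.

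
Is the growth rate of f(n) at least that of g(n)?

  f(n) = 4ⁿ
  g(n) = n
True

f(n) = 4ⁿ is O(4ⁿ), and g(n) = n is O(n).
Since O(4ⁿ) grows at least as fast as O(n), f(n) = Ω(g(n)) is true.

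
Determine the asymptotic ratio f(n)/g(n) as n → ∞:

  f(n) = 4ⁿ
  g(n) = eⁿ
∞

Since 4ⁿ (O(4ⁿ)) grows faster than eⁿ (O(eⁿ)),
the ratio f(n)/g(n) → ∞ as n → ∞.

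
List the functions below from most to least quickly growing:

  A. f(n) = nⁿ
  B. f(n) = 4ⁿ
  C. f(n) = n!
A > C > B

Comparing growth rates:
A = nⁿ is O(nⁿ)
C = n! is O(n!)
B = 4ⁿ is O(4ⁿ)

Therefore, the order from fastest to slowest is: A > C > B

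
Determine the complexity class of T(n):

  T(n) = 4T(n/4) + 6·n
Θ(n log n)

Master Theorem: a = 4, b = 4, f(n) = 6·n.
Compute the critical exponent d = log₄(4) = 1.
Compare f(n) = Θ(n) against n^d:
  k = 1 = d, so f(n) = Θ(n^d) — Case 2.
  Work is balanced across levels: T(n) = Θ(n^d log n) = Θ(n log n).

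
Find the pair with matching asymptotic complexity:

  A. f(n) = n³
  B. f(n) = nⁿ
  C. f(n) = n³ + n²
A and C

Examining each function:
  A. n³ is O(n³)
  B. nⁿ is O(nⁿ)
  C. n³ + n² is O(n³)

Functions A and C both have the same complexity class.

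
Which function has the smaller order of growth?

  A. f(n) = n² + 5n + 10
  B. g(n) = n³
A

f(n) = n² + 5n + 10 is O(n²), while g(n) = n³ is O(n³).
Since O(n²) grows slower than O(n³), f(n) is dominated.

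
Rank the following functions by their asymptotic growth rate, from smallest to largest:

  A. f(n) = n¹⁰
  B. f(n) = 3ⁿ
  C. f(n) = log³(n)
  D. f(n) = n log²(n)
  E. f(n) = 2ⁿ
C < D < A < E < B

Comparing growth rates:
C = log³(n) is O(log³ n)
D = n log²(n) is O(n log² n)
A = n¹⁰ is O(n¹⁰)
E = 2ⁿ is O(2ⁿ)
B = 3ⁿ is O(3ⁿ)

Therefore, the order from slowest to fastest is: C < D < A < E < B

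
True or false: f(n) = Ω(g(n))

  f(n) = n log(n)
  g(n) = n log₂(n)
True

f(n) = n log(n) and g(n) = n log₂(n) are both O(n log n).
Big-Ω permits equal growth rates (f ≥ c·g for some c > 0), so f(n) = Ω(g(n)) is true.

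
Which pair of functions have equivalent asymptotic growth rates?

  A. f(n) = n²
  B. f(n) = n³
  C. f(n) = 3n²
A and C

Examining each function:
  A. n² is O(n²)
  B. n³ is O(n³)
  C. 3n² is O(n²)

Functions A and C both have the same complexity class.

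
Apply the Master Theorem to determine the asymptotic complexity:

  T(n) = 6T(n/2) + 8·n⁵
Θ(n⁵)

Master Theorem: a = 6, b = 2, f(n) = 8·n⁵.
Compute the critical exponent d = log₂(6) = 2.585.
Compare f(n) = Θ(n⁵) against n^d:
  k = 5 > d = 2.585, so f(n) = Ω(n^(d+ε)) — Case 3.
  Regularity: a·(n/b)^5/n^5 = a/b^5 = 6/32 < 1 ✓.
  The top-level work dominates: T(n) = Θ(f(n)) = Θ(n⁵).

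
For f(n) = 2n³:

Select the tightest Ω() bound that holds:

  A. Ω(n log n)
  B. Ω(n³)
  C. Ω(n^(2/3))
B

f(n) = 2n³ is Ω(n³).
All listed options are valid Big-Ω bounds (lower bounds),
but Ω(n³) is the tightest (largest valid bound).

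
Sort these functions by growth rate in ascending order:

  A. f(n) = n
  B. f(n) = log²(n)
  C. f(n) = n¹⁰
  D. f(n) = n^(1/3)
B < D < A < C

Comparing growth rates:
B = log²(n) is O(log² n)
D = n^(1/3) is O(n^(1/3))
A = n is O(n)
C = n¹⁰ is O(n¹⁰)

Therefore, the order from slowest to fastest is: B < D < A < C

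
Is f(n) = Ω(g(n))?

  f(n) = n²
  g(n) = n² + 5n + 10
True

f(n) = n² and g(n) = n² + 5n + 10 are both O(n²).
Big-Ω permits equal growth rates (f ≥ c·g for some c > 0), so f(n) = Ω(g(n)) is true.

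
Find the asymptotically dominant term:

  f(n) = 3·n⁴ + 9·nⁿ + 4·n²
9·nⁿ

Looking at each term:
  - 3·n⁴ is O(n⁴)
  - 9·nⁿ is O(nⁿ)
  - 4·n² is O(n²)

The term 9·nⁿ (O(nⁿ)) grows fastest and dominates all others.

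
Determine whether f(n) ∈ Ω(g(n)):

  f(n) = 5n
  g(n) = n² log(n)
False

f(n) = 5n is O(n), and g(n) = n² log(n) is O(n² log n).
Since O(n) grows slower than O(n² log n), f(n) = Ω(g(n)) is false.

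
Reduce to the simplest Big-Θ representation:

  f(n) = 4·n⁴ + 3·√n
Θ(n⁴)

Order the terms by growth rate: 3·√n ≺ 4·n⁴.
The fastest-growing term 4·n⁴ dominates as n → ∞; dropping its constant factor gives Θ(n⁴).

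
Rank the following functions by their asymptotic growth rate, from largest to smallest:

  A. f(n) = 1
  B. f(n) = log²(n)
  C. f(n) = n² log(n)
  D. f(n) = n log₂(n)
C > D > B > A

Comparing growth rates:
C = n² log(n) is O(n² log n)
D = n log₂(n) is O(n log n)
B = log²(n) is O(log² n)
A = 1 is O(1)

Therefore, the order from fastest to slowest is: C > D > B > A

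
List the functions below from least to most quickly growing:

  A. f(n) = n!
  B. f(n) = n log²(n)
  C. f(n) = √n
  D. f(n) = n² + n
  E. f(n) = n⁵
C < B < D < E < A

Comparing growth rates:
C = √n is O(√n)
B = n log²(n) is O(n log² n)
D = n² + n is O(n²)
E = n⁵ is O(n⁵)
A = n! is O(n!)

Therefore, the order from slowest to fastest is: C < B < D < E < A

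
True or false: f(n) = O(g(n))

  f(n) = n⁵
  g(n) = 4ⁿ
True

f(n) = n⁵ is O(n⁵), and g(n) = 4ⁿ is O(4ⁿ).
Since O(n⁵) ⊆ O(4ⁿ) (f grows no faster than g), f(n) = O(g(n)) is true.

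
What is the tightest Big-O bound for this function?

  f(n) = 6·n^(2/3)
O(n^(2/3))

The dominant term in 6·n^(2/3) is 6·n^(2/3), which is Θ(n^(2/3)).
Constants are absorbed, so the tightest bound is O(n^(2/3)).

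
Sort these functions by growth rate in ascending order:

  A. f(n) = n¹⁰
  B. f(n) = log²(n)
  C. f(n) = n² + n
B < C < A

Comparing growth rates:
B = log²(n) is O(log² n)
C = n² + n is O(n²)
A = n¹⁰ is O(n¹⁰)

Therefore, the order from slowest to fastest is: B < C < A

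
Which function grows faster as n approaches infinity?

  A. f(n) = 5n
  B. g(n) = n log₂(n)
B

f(n) = 5n is O(n), while g(n) = n log₂(n) is O(n log n).
Since O(n log n) grows faster than O(n), g(n) dominates.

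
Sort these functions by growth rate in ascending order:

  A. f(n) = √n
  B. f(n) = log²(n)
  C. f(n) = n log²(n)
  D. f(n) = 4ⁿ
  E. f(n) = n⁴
B < A < C < E < D

Comparing growth rates:
B = log²(n) is O(log² n)
A = √n is O(√n)
C = n log²(n) is O(n log² n)
E = n⁴ is O(n⁴)
D = 4ⁿ is O(4ⁿ)

Therefore, the order from slowest to fastest is: B < A < C < E < D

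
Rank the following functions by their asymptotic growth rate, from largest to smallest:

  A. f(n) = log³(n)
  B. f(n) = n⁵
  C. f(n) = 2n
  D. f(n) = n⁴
B > D > C > A

Comparing growth rates:
B = n⁵ is O(n⁵)
D = n⁴ is O(n⁴)
C = 2n is O(n)
A = log³(n) is O(log³ n)

Therefore, the order from fastest to slowest is: B > D > C > A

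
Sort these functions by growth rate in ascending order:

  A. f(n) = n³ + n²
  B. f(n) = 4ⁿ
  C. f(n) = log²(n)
C < A < B

Comparing growth rates:
C = log²(n) is O(log² n)
A = n³ + n² is O(n³)
B = 4ⁿ is O(4ⁿ)

Therefore, the order from slowest to fastest is: C < A < B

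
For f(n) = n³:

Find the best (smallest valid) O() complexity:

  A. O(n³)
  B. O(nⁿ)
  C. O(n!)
A

f(n) = n³ is O(n³).
All listed options are valid Big-O bounds (upper bounds),
but O(n³) is the tightest (smallest valid bound).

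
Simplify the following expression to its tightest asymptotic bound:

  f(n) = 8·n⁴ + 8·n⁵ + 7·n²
Θ(n⁵)

Order the terms by growth rate: 7·n² ≺ 8·n⁴ ≺ 8·n⁵.
The fastest-growing term 8·n⁵ dominates as n → ∞; dropping its constant factor gives Θ(n⁵).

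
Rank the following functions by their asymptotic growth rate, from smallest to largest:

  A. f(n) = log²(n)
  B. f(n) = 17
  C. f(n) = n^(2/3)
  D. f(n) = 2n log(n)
B < A < C < D

Comparing growth rates:
B = 17 is O(1)
A = log²(n) is O(log² n)
C = n^(2/3) is O(n^(2/3))
D = 2n log(n) is O(n log n)

Therefore, the order from slowest to fastest is: B < A < C < D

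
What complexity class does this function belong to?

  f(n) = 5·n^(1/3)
O(n^(1/3))

The dominant term in 5·n^(1/3) is 5·n^(1/3), which is Θ(n^(1/3)).
Constants are absorbed, so the tightest bound is O(n^(1/3)).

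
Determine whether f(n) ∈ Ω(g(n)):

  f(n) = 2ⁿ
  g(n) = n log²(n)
True

f(n) = 2ⁿ is O(2ⁿ), and g(n) = n log²(n) is O(n log² n).
Since O(2ⁿ) grows at least as fast as O(n log² n), f(n) = Ω(g(n)) is true.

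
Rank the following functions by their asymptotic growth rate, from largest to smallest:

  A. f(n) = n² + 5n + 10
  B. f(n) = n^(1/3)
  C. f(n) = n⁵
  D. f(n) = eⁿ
D > C > A > B

Comparing growth rates:
D = eⁿ is O(eⁿ)
C = n⁵ is O(n⁵)
A = n² + 5n + 10 is O(n²)
B = n^(1/3) is O(n^(1/3))

Therefore, the order from fastest to slowest is: D > C > A > B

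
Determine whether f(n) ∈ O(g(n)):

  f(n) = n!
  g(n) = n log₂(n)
False

f(n) = n! is O(n!), and g(n) = n log₂(n) is O(n log n).
Since O(n!) grows faster than O(n log n), f(n) = O(g(n)) is false.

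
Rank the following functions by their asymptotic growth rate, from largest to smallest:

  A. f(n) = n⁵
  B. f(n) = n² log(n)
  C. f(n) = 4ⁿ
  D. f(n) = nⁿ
D > C > A > B

Comparing growth rates:
D = nⁿ is O(nⁿ)
C = 4ⁿ is O(4ⁿ)
A = n⁵ is O(n⁵)
B = n² log(n) is O(n² log n)

Therefore, the order from fastest to slowest is: D > C > A > B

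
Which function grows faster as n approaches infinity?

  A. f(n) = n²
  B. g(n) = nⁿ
B

f(n) = n² is O(n²), while g(n) = nⁿ is O(nⁿ).
Since O(nⁿ) grows faster than O(n²), g(n) dominates.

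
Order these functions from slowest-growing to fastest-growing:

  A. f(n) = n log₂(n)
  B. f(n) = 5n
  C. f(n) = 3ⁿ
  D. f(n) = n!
B < A < C < D

Comparing growth rates:
B = 5n is O(n)
A = n log₂(n) is O(n log n)
C = 3ⁿ is O(3ⁿ)
D = n! is O(n!)

Therefore, the order from slowest to fastest is: B < A < C < D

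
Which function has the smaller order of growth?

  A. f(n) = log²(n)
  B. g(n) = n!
A

f(n) = log²(n) is O(log² n), while g(n) = n! is O(n!).
Since O(log² n) grows slower than O(n!), f(n) is dominated.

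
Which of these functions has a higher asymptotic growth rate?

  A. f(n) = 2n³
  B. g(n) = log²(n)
A

f(n) = 2n³ is O(n³), while g(n) = log²(n) is O(log² n).
Since O(n³) grows faster than O(log² n), f(n) dominates.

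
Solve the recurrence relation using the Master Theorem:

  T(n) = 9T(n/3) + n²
Θ(n² log n)

Master Theorem: a = 9, b = 3, f(n) = n².
Compute the critical exponent d = log₃(9) = 2.
Compare f(n) = Θ(n²) against n^d:
  k = 2 = d, so f(n) = Θ(n^d) — Case 2.
  Work is balanced across levels: T(n) = Θ(n^d log n) = Θ(n² log n).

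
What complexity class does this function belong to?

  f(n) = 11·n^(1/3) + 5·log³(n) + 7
O(n^(1/3))

The dominant term in 11·n^(1/3) + 5·log³(n) + 7 is 11·n^(1/3), which is Θ(n^(1/3)).
Lower-order terms (5·log³(n), 7) are asymptotically negligible.
Constants are absorbed, so the tightest bound is O(n^(1/3)).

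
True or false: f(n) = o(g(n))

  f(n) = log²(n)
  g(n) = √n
True

f(n) = log²(n) is O(log² n), and g(n) = √n is O(√n).
Since O(log² n) grows strictly slower than O(√n), f(n) = o(g(n)) is true.
This means lim(n→∞) f(n)/g(n) = 0.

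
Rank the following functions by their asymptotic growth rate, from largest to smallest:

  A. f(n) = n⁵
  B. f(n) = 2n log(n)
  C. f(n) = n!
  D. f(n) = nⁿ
D > C > A > B

Comparing growth rates:
D = nⁿ is O(nⁿ)
C = n! is O(n!)
A = n⁵ is O(n⁵)
B = 2n log(n) is O(n log n)

Therefore, the order from fastest to slowest is: D > C > A > B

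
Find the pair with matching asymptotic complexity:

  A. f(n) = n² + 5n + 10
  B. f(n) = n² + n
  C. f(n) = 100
A and B

Examining each function:
  A. n² + 5n + 10 is O(n²)
  B. n² + n is O(n²)
  C. 100 is O(1)

Functions A and B both have the same complexity class.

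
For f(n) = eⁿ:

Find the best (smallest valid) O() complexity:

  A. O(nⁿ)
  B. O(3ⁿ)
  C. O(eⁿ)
C

f(n) = eⁿ is O(eⁿ).
All listed options are valid Big-O bounds (upper bounds),
but O(eⁿ) is the tightest (smallest valid bound).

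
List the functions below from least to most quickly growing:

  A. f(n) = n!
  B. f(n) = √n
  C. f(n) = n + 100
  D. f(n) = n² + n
B < C < D < A

Comparing growth rates:
B = √n is O(√n)
C = n + 100 is O(n)
D = n² + n is O(n²)
A = n! is O(n!)

Therefore, the order from slowest to fastest is: B < C < D < A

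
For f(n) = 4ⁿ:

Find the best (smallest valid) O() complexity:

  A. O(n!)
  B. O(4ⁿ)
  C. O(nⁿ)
B

f(n) = 4ⁿ is O(4ⁿ).
All listed options are valid Big-O bounds (upper bounds),
but O(4ⁿ) is the tightest (smallest valid bound).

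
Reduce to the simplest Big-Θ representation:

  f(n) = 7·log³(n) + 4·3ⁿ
Θ(3ⁿ)

Order the terms by growth rate: 7·log³(n) ≺ 4·3ⁿ.
The fastest-growing term 4·3ⁿ dominates as n → ∞; dropping its constant factor gives Θ(3ⁿ).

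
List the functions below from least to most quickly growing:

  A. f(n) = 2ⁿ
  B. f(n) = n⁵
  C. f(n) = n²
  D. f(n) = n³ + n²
C < D < B < A

Comparing growth rates:
C = n² is O(n²)
D = n³ + n² is O(n³)
B = n⁵ is O(n⁵)
A = 2ⁿ is O(2ⁿ)

Therefore, the order from slowest to fastest is: C < D < B < A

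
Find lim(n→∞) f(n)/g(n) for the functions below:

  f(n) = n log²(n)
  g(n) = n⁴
0

Since n log²(n) (O(n log² n)) grows slower than n⁴ (O(n⁴)),
the ratio f(n)/g(n) → 0 as n → ∞.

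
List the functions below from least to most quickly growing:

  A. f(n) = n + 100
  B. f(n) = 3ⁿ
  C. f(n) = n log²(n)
A < C < B

Comparing growth rates:
A = n + 100 is O(n)
C = n log²(n) is O(n log² n)
B = 3ⁿ is O(3ⁿ)

Therefore, the order from slowest to fastest is: A < C < B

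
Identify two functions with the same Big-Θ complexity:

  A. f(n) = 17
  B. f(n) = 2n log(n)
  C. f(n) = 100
A and C

Examining each function:
  A. 17 is O(1)
  B. 2n log(n) is O(n log n)
  C. 100 is O(1)

Functions A and C both have the same complexity class.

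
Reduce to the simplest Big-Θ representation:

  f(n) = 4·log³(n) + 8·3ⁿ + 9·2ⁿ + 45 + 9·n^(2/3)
Θ(3ⁿ)

Order the terms by growth rate: 45 ≺ 4·log³(n) ≺ 9·n^(2/3) ≺ 9·2ⁿ ≺ 8·3ⁿ.
The fastest-growing term 8·3ⁿ dominates as n → ∞; dropping its constant factor gives Θ(3ⁿ).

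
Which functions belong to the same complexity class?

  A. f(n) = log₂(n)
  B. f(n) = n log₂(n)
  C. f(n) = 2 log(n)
A and C

Examining each function:
  A. log₂(n) is O(log n)
  B. n log₂(n) is O(n log n)
  C. 2 log(n) is O(log n)

Functions A and C both have the same complexity class.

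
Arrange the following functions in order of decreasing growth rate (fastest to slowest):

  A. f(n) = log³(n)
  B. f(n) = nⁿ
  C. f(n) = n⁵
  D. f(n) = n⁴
B > C > D > A

Comparing growth rates:
B = nⁿ is O(nⁿ)
C = n⁵ is O(n⁵)
D = n⁴ is O(n⁴)
A = log³(n) is O(log³ n)

Therefore, the order from fastest to slowest is: B > C > D > A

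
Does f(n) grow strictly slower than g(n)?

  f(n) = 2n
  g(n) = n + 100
False

f(n) = 2n is O(n), and g(n) = n + 100 is O(n).
Since they have the same growth rate, f(n) = o(g(n)) is false.
(f = o(g) requires f to grow strictly slower, not equal.)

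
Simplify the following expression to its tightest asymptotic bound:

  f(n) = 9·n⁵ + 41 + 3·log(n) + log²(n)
Θ(n⁵)

Order the terms by growth rate: 41 ≺ 3·log(n) ≺ log²(n) ≺ 9·n⁵.
The fastest-growing term 9·n⁵ dominates as n → ∞; dropping its constant factor gives Θ(n⁵).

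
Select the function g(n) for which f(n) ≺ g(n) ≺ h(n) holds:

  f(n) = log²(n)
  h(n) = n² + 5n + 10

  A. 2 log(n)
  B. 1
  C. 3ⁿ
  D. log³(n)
D

We need g(n) with log²(n) = o(g(n)) and g(n) = o(n² + 5n + 10), i.e. O(log² n) ≺ g ≺ O(n²).
Check each option:
  A. 2 log(n) — O(log n) does not grow strictly faster than f(n)
  B. 1 — O(1) does not grow strictly faster than f(n)
  C. 3ⁿ — O(3ⁿ) does not grow strictly slower than h(n)
  D. log³(n) — O(log³ n) is strictly between O(log² n) and O(n²) ✓

Only option D (log³(n)) lies strictly between.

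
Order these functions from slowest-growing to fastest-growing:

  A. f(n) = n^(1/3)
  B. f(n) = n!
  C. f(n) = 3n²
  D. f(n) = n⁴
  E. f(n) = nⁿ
A < C < D < B < E

Comparing growth rates:
A = n^(1/3) is O(n^(1/3))
C = 3n² is O(n²)
D = n⁴ is O(n⁴)
B = n! is O(n!)
E = nⁿ is O(nⁿ)

Therefore, the order from slowest to fastest is: A < C < D < B < E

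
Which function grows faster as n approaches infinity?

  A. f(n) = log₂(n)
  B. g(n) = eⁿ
B

f(n) = log₂(n) is O(log n), while g(n) = eⁿ is O(eⁿ).
Since O(eⁿ) grows faster than O(log n), g(n) dominates.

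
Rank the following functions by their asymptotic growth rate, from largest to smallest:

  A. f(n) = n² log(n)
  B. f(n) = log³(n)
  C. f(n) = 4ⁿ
C > A > B

Comparing growth rates:
C = 4ⁿ is O(4ⁿ)
A = n² log(n) is O(n² log n)
B = log³(n) is O(log³ n)

Therefore, the order from fastest to slowest is: C > A > B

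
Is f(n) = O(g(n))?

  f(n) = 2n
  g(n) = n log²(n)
True

f(n) = 2n is O(n), and g(n) = n log²(n) is O(n log² n).
Since O(n) ⊆ O(n log² n) (f grows no faster than g), f(n) = O(g(n)) is true.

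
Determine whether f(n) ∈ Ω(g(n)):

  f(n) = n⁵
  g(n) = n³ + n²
True

f(n) = n⁵ is O(n⁵), and g(n) = n³ + n² is O(n³).
Since O(n⁵) grows at least as fast as O(n³), f(n) = Ω(g(n)) is true.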